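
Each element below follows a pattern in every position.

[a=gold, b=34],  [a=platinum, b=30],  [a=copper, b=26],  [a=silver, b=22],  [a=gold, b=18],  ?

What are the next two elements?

[a=platinum, b=14], [a=copper, b=10]

A: gold, platinum, copper, silver, gold → platinum → copper (repeats gold → platinum → copper → silver).
B: −4 each step, so 34, 30, 26, 22, 18 → 14 → 10.
Putting the parts together: [a=platinum, b=14] and then [a=copper, b=10].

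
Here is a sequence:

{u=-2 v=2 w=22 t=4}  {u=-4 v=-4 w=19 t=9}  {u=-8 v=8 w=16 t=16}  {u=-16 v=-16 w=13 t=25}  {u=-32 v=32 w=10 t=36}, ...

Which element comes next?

U: ×2 each step, so -2, -4, -8, -16, -32 → -64.
V: ×(-2) each step, so 2, -4, 8, -16, 32 → -64.
W — −3 each step: 22, 19, 16, 13, 10 → 7.
T goes 4, 9, 16, 25, 36 → 49 (perfect squares: 2², 3², 4², …).
So the next element is {u=-64 v=-64 w=7 t=49}.

{u=-64 v=-64 w=7 t=49}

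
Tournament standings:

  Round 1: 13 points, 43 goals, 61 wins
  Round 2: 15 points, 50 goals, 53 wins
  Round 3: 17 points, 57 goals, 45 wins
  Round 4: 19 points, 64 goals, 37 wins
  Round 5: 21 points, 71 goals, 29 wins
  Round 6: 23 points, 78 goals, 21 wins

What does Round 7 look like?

Points — +2 each step: 13, 15, 17, 19, 21, 23 → 25.
Goals goes 43, 50, 57, 64, 71, 78 → 85 (+7 each step).
Wins: −8 each step, so 61, 53, 45, 37, 29, 21 → 13.
Combining the parts gives 25 points, 85 goals, 13 wins.

25 points, 85 goals, 13 wins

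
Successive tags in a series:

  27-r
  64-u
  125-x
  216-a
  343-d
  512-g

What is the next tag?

First component — perfect cubes: 3³, 4³, 5³, …: 27, 64, 125, 216, 343, 512 → 729.
Letter: letters move forward 3 places in the alphabet, wrapping Z→A, so r, u, x, a, d, g → j.
Putting it together: 729-j.

729-j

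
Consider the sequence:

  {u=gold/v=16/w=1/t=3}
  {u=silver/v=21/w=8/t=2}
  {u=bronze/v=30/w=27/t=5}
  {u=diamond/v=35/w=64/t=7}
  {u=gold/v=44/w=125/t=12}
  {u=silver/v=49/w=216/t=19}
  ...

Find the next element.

{u=bronze/v=58/w=343/t=31}

For the u, repeats gold → silver → bronze → diamond: gold, silver, bronze, diamond, gold, silver → bronze.
For the v, alternating steps +5, +9, +5, +9, …: 16, 21, 30, 35, 44, 49 → 58.
W: perfect cubes: 1³, 2³, 3³, …; 1, 8, 27, 64, 125, 216 → 343.
T — each term is the sum of the two before it: 3, 2, 5, 7, 12, 19 → 31.
So the next element is {u=bronze/v=58/w=343/t=31}.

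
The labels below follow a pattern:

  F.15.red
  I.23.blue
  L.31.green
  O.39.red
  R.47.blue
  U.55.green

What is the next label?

X.63.red

Letter — letters move forward 3 places in the alphabet: F, I, L, O, R, U → X.
Second component: +8 each step; 15, 23, 31, 39, 47, 55 → 63.
Colour: repeats red → blue → green, so red, blue, green, red, blue, green → red.
Putting it together: X.63.red.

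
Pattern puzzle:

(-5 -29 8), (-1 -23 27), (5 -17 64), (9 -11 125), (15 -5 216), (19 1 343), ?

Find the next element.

(25 7 512)

First component goes -5, -1, 5, 9, 15, 19 → 25 (alternating steps +4, +6, +4, +6, …).
Second component: -29, -23, -17, -11, -5, 1 → 7 (+6 each step).
Third component: perfect cubes: 2³, 3³, 4³, …, so 8, 27, 64, 125, 216, 343 → 512.
So the next element is (25 7 512).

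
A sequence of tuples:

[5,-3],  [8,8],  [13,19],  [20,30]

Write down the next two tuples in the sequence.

[29,41], [40,52]

First part: 5, 8, 13, 20 → 29 → 40 (differences are 3, 5, 7, … (increasing by 2 each time)).
Second part: +11 each step, so -3, 8, 19, 30 → 41 → 52.
Putting the parts together: [29,41] and then [40,52].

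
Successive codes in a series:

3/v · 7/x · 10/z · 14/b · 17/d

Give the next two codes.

For the first component, alternating steps +4, +3, +4, +3, …: 3, 7, 10, 14, 17 → 21 → 24.
For the letter, letters move forward 2 places in the alphabet, wrapping Z→A: v, x, z, b, d → f → h.
So the next two codes are 21/f and 24/h.

21/f, 24/h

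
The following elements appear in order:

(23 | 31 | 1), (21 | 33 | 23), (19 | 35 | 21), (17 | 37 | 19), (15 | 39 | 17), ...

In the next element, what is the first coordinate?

13

First coordinate: −2 each step; 23, 21, 19, 17, 15 → 13.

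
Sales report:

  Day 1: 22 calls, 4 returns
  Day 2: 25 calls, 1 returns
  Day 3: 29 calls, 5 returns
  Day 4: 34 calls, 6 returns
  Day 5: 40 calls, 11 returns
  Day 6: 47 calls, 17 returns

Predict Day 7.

55 calls, 28 returns

Calls: differences are 3, 4, 5, … (increasing by 1 each time), so 22, 25, 29, 34, 40, 47 → 55.
Returns: each term is the sum of the two before it; 4, 1, 5, 6, 11, 17 → 28.
Putting it together: 55 calls, 28 returns.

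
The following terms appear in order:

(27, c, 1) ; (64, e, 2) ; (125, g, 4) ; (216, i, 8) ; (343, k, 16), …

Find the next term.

First component goes 27, 64, 125, 216, 343 → 512 (perfect cubes: 3³, 4³, 5³, …).
Letter: c, e, g, i, k → m (letters move forward 2 places in the alphabet).
Third component — ×2 each step: 1, 2, 4, 8, 16 → 32.
Putting it together: (512, m, 32).

(512, m, 32)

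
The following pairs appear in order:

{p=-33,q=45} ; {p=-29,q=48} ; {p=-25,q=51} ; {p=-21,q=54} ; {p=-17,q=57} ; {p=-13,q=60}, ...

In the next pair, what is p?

P — +4 each step: -33, -29, -25, -21, -17, -13 → -9.
Q goes 45, 48, 51, 54, 57, 60 → 63 (+3 each step).

-9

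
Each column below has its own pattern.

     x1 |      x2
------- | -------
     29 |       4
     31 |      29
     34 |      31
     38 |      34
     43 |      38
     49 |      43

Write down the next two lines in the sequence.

Column x1: 29, 31, 34, 38, 43, 49 → 56 → 64 (differences are 2, 3, 4, … (increasing by 1 each time)).
Column x2: 4, 29, 31, 34, 38, 43 → 49 → 56 (always the previous value of the column x1).
So the next two lines are 56  49 and 64  56.

56  49; 64  56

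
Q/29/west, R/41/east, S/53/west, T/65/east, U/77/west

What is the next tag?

Letter: letters move forward 1 place in the alphabet, so Q, R, S, T, U → V.
Second component goes 29, 41, 53, 65, 77 → 89 (+12 each step).
For the direction, alternates west ↔ east: west, east, west, east, west → east.
So the next tag is V/89/east.

V/89/east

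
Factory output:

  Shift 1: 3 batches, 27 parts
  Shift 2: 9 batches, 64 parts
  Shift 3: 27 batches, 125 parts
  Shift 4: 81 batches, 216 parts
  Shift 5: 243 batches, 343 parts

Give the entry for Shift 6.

Batches: ×3 each step, so 3, 9, 27, 81, 243 → 729.
Parts: perfect cubes: 3³, 4³, 5³, …; 27, 64, 125, 216, 343 → 512.
So the next row is 729 batches, 512 parts.

729 batches, 512 parts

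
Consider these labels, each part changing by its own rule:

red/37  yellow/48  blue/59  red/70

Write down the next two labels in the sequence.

yellow/81 then blue/92

Colour: repeats red → yellow → blue, so red, yellow, blue, red → yellow → blue.
Second component — +11 each step: 37, 48, 59, 70 → 81 → 92.
So the next two labels are yellow/81 and blue/92.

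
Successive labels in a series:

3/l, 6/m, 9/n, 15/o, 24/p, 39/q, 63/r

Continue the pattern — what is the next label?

102/s

First component: each term is the sum of the two before it, so 3, 6, 9, 15, 24, 39, 63 → 102.
For the letter, letters move forward 1 place in the alphabet: l, m, n, o, p, q, r → s.
Putting it together: 102/s.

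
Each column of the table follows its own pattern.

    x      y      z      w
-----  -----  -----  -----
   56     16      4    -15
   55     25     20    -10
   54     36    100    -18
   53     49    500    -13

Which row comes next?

For the column x, −1 each step: 56, 55, 54, 53 → 52.
Column y: perfect squares: 4², 5², 6², …, so 16, 25, 36, 49 → 64.
Column z — ×5 each step: 4, 20, 100, 500 → 2500.
Column w: -15, -10, -18, -13 → -21 (alternating steps +5, −8, +5, −8, …).
So the next row is 52  64  2500  -21.

52  64  2500  -21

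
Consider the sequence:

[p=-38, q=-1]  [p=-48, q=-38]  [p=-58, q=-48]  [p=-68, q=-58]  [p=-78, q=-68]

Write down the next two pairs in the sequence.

[p=-88, q=-78], [p=-98, q=-88]

P goes -38, -48, -58, -68, -78 → -88 → -98 (−10 each step).
Q — always the previous value of the p: -1, -38, -48, -58, -68 → -78 → -88.
Putting the parts together: [p=-88, q=-78] and then [p=-98, q=-88].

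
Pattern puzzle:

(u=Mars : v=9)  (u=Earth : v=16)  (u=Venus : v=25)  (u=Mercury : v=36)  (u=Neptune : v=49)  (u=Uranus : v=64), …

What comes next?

(u=Saturn : v=81)

U: runs backward through the planets Mercury→Neptune, so Mars, Earth, Venus, Mercury, Neptune, Uranus → Saturn.
V: 9, 16, 25, 36, 49, 64 → 81 (perfect squares: 3², 4², 5², …).
So the next element is (u=Saturn : v=81).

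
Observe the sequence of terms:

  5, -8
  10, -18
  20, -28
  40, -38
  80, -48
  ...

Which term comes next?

First value — ×2 each step: 5, 10, 20, 40, 80 → 160.
Second value: −10 each step, so -8, -18, -28, -38, -48 → -58.
Putting it together: 160, -58.

160, -58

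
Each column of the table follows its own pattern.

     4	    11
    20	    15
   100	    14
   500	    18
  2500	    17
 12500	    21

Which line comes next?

62500  20

First component: 4, 20, 100, 500, 2500, 12500 → 62500 (×5 each step).
Second component: alternating steps +4, −1, +4, −1, …; 11, 15, 14, 18, 17, 21 → 20.
Putting it together: 62500  20.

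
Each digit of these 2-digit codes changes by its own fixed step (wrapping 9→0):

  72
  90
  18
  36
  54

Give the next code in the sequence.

72

First digit: +2 each step, mod 10; 7, 9, 1, 3, 5 → 7.
Second digit: 2, 0, 8, 6, 4 → 2 (−2 each step, mod 10).
Combining the parts gives 72.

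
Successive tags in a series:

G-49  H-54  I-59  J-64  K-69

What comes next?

Letter goes G, H, I, J, K → L (letters move forward 1 place in the alphabet).
Second component: +5 each step, so 49, 54, 59, 64, 69 → 74.
So the next tag is L-74.

L-74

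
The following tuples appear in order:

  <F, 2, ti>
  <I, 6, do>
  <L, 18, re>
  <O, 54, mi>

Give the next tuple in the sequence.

For the letter, letters move forward 3 places in the alphabet: F, I, L, O → R.
Second part: 2, 6, 18, 54 → 162 (×3 each step).
For the note, runs through the solfège scale do→ti: ti, do, re, mi → fa.
Putting it together: <R, 162, fa>.

<R, 162, fa>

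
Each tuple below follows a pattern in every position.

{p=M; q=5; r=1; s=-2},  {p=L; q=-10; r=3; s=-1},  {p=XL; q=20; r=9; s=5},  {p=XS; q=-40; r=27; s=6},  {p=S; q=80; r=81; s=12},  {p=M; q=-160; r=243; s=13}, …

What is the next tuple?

{p=L; q=320; r=729; s=19}

P: repeats M → L → XL → XS → S; M, L, XL, XS, S, M → L.
Q goes 5, -10, 20, -40, 80, -160 → 320 (×(-2) each step).
R: ×3 each step; 1, 3, 9, 27, 81, 243 → 729.
For the s, alternating steps +1, +6, +1, +6, …: -2, -1, 5, 6, 12, 13 → 19.
Combining the parts gives {p=L; q=320; r=729; s=19}.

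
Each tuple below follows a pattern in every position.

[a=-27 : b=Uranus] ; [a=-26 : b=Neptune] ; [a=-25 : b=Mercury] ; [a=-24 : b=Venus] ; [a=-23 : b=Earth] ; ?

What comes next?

[a=-22 : b=Mars]

A: +1 each step; -27, -26, -25, -24, -23 → -22.
B: runs through the planets Mercury→Neptune, so Uranus, Neptune, Mercury, Venus, Earth → Mars.
So the next tuple is [a=-22 : b=Mars].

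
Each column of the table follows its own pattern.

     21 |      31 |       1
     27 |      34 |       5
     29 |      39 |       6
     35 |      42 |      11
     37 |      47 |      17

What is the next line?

First component — alternating steps +6, +2, +6, +2, …: 21, 27, 29, 35, 37 → 43.
Second component: 31, 34, 39, 42, 47 → 50 (alternating steps +3, +5, +3, +5, …).
Third component: each term is the sum of the two before it; 1, 5, 6, 11, 17 → 28.
Putting it together: 43  50  28.

43  50  28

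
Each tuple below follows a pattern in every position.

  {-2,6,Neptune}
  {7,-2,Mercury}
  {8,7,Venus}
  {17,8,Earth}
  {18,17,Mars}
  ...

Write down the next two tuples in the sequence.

For the first part, alternating steps +9, +1, +9, +1, …: -2, 7, 8, 17, 18 → 27 → 28.
For the second part, always the previous value of the first part: 6, -2, 7, 8, 17 → 18 → 27.
Planet: runs through the planets Mercury→Neptune; Neptune, Mercury, Venus, Earth, Mars → Jupiter → Saturn.
So the next two tuples are {27,18,Jupiter} and {28,27,Saturn}.

{27,18,Jupiter}, {28,27,Saturn}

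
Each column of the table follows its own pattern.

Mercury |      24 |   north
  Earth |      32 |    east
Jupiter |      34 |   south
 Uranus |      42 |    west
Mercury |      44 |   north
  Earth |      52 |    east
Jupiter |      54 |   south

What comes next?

Uranus  62  west

For the planet, repeats Mercury → Earth → Jupiter → Uranus: Mercury, Earth, Jupiter, Uranus, Mercury, Earth, Jupiter → Uranus.
Second component: alternating steps +8, +2, +8, +2, …, so 24, 32, 34, 42, 44, 52, 54 → 62.
Direction: repeats north → east → south → west; north, east, south, west, north, east, south → west.
Putting it together: Uranus  62  west.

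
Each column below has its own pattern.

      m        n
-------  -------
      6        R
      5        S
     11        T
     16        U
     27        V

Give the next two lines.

43  W; 70  X

Column m goes 6, 5, 11, 16, 27 → 43 → 70 (each term is the sum of the two before it).
Column n: R, S, T, U, V → W → X (letters move forward 1 place in the alphabet).
Putting the parts together: 43  W and then 70  X.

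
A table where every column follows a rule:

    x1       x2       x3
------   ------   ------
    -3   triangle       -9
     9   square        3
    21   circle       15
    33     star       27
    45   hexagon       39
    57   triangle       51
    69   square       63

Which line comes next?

81  circle  75

Column x1: +12 each step; -3, 9, 21, 33, 45, 57, 69 → 81.
For the column x2, repeats triangle → square → circle → star → hexagon: triangle, square, circle, star, hexagon, triangle, square → circle.
Column x3 goes -9, 3, 15, 27, 39, 51, 63 → 75 (always 6 less than the column x1).
Combining the parts gives 81  circle  75.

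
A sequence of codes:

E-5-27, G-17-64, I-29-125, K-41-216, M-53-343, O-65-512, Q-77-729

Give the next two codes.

Letter — letters move forward 2 places in the alphabet: E, G, I, K, M, O, Q → S → U.
Second component goes 5, 17, 29, 41, 53, 65, 77 → 89 → 101 (+12 each step).
Third component: perfect cubes: 3³, 4³, 5³, …, so 27, 64, 125, 216, 343, 512, 729 → 1000 → 1331.
Putting the parts together: S-89-1000 and then U-101-1331.

S-89-1000 then U-101-1331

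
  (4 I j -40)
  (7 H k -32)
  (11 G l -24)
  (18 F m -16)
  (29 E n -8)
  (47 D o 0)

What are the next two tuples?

(76 C p 8), (123 B q 16)

First coordinate — each term is the sum of the two before it: 4, 7, 11, 18, 29, 47 → 76 → 123.
First letter — letters move back 1 place in the alphabet: I, H, G, F, E, D → C → B.
For the second letter, letters move forward 1 place in the alphabet: j, k, l, m, n, o → p → q.
Fourth coordinate: +8 each step, so -40, -32, -24, -16, -8, 0 → 8 → 16.
Putting the parts together: (76 C p 8) and then (123 B q 16).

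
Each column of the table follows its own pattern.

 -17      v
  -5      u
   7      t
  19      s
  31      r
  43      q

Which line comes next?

55  p

First component: +12 each step; -17, -5, 7, 19, 31, 43 → 55.
Letter: letters move back 1 place in the alphabet; v, u, t, s, r, q → p.
Putting it together: 55  p.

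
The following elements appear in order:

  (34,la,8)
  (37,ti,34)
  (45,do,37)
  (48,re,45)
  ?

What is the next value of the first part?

First part — alternating steps +3, +8, +3, +8, …: 34, 37, 45, 48 → 56.

56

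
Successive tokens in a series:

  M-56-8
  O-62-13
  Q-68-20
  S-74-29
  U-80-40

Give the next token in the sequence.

W-86-53

Letter — letters move forward 2 places in the alphabet: M, O, Q, S, U → W.
Second component: 56, 62, 68, 74, 80 → 86 (+6 each step).
Third component: differences are 5, 7, 9, … (increasing by 2 each time); 8, 13, 20, 29, 40 → 53.
Putting it together: W-86-53.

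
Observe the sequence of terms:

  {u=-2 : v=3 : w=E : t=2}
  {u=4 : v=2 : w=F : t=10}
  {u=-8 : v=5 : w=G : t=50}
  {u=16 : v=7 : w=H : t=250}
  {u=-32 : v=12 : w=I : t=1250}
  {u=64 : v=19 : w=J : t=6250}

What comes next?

U: ×(-2) each step; -2, 4, -8, 16, -32, 64 → -128.
V: each term is the sum of the two before it; 3, 2, 5, 7, 12, 19 → 31.
W — letters move forward 1 place in the alphabet: E, F, G, H, I, J → K.
T goes 2, 10, 50, 250, 1250, 6250 → 31250 (×5 each step).
Putting it together: {u=-128 : v=31 : w=K : t=31250}.

{u=-128 : v=31 : w=K : t=31250}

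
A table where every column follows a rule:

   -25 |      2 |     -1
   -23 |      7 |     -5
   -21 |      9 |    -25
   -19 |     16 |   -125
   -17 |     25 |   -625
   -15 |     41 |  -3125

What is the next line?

-13  66  -15625

First component goes -25, -23, -21, -19, -17, -15 → -13 (+2 each step).
Second component: each term is the sum of the two before it, so 2, 7, 9, 16, 25, 41 → 66.
Third component: -1, -5, -25, -125, -625, -3125 → -15625 (×5 each step).
Combining the parts gives -13  66  -15625.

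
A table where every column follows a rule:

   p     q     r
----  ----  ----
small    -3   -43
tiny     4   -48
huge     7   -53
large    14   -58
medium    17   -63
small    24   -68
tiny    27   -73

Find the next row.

Column p: repeats small → tiny → huge → large → medium, so small, tiny, huge, large, medium, small, tiny → huge.
Column q — alternating steps +7, +3, +7, +3, …: -3, 4, 7, 14, 17, 24, 27 → 34.
For the column r, −5 each step: -43, -48, -53, -58, -63, -68, -73 → -78.
Putting it together: huge  34  -78.

huge  34  -78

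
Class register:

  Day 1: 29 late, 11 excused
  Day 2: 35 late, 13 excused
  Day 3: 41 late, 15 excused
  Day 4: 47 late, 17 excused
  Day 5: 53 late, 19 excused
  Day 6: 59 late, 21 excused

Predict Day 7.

65 late, 23 excused

Late: +6 each step; 29, 35, 41, 47, 53, 59 → 65.
Excused: +2 each step; 11, 13, 15, 17, 19, 21 → 23.
So the next line is 65 late, 23 excused.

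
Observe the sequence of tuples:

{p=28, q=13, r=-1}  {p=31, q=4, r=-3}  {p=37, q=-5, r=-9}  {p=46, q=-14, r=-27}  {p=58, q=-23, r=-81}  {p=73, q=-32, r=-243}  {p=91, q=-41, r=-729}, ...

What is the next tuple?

P: 28, 31, 37, 46, 58, 73, 91 → 112 (differences are 3, 6, 9, … (increasing by 3 each time)).
Q: 13, 4, -5, -14, -23, -32, -41 → -50 (−9 each step).
R: -1, -3, -9, -27, -81, -243, -729 → -2187 (×3 each step).
So the next tuple is {p=112, q=-50, r=-2187}.

{p=112, q=-50, r=-2187}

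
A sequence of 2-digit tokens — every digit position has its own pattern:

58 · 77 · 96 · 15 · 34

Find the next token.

53

First digit goes 5, 7, 9, 1, 3 → 5 (+2 each step, mod 10).
Second digit — −1 each step, mod 10: 8, 7, 6, 5, 4 → 3.
So the next token is 53.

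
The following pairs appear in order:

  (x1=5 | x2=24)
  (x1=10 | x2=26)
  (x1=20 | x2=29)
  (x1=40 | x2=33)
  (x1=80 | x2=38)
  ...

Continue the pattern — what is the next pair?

(x1=160 | x2=44)

X1 goes 5, 10, 20, 40, 80 → 160 (×2 each step).
X2: 24, 26, 29, 33, 38 → 44 (differences are 2, 3, 4, … (increasing by 1 each time)).
Combining the parts gives (x1=160 | x2=44).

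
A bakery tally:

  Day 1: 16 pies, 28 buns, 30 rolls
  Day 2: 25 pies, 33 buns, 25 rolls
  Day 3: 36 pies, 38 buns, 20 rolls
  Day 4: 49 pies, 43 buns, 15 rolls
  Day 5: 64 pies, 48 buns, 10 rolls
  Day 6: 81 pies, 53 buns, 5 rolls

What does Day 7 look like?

100 pies, 58 buns, 0 rolls

For the pies, perfect squares: 4², 5², 6², …: 16, 25, 36, 49, 64, 81 → 100.
For the buns, +5 each step: 28, 33, 38, 43, 48, 53 → 58.
Rolls — together with the buns always sums to 58: 30, 25, 20, 15, 10, 5 → 0.
Putting it together: 100 pies, 58 buns, 0 rolls.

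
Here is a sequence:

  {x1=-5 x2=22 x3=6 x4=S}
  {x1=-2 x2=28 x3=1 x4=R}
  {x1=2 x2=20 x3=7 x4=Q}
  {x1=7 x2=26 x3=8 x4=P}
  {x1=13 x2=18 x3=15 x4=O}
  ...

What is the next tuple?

{x1=20 x2=24 x3=23 x4=N}

X1: differences are 3, 4, 5, … (increasing by 1 each time); -5, -2, 2, 7, 13 → 20.
For the x2, alternating steps +6, −8, +6, −8, …: 22, 28, 20, 26, 18 → 24.
X3: 6, 1, 7, 8, 15 → 23 (each term is the sum of the two before it).
X4: letters move back 1 place in the alphabet, so S, R, Q, P, O → N.
Putting it together: {x1=20 x2=24 x3=23 x4=N}.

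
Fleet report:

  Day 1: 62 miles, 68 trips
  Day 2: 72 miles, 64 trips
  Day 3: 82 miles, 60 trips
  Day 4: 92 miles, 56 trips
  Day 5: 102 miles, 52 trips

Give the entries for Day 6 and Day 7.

Miles: 62, 72, 82, 92, 102 → 112 → 122 (+10 each step).
Trips: −4 each step; 68, 64, 60, 56, 52 → 48 → 44.
Putting the parts together: 112 miles, 48 trips and then 122 miles, 44 trips.

112 miles, 48 trips; 122 miles, 44 trips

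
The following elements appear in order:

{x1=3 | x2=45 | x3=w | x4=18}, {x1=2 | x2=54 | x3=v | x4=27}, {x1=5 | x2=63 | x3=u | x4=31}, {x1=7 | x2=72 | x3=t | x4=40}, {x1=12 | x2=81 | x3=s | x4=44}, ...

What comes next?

{x1=19 | x2=90 | x3=r | x4=53}

X1: each term is the sum of the two before it; 3, 2, 5, 7, 12 → 19.
X2 goes 45, 54, 63, 72, 81 → 90 (+9 each step).
X3: w, v, u, t, s → r (letters move back 1 place in the alphabet).
X4: alternating steps +9, +4, +9, +4, …; 18, 27, 31, 40, 44 → 53.
So the next element is {x1=19 | x2=90 | x3=r | x4=53}.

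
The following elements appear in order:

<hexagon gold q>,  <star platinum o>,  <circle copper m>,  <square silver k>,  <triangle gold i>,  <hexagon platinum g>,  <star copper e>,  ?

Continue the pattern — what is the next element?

Shape goes hexagon, star, circle, square, triangle, hexagon, star → circle (repeats hexagon → star → circle → square → triangle).
Metal: repeats gold → platinum → copper → silver, so gold, platinum, copper, silver, gold, platinum, copper → silver.
Letter goes q, o, m, k, i, g, e → c (letters move back 2 places in the alphabet).
Putting it together: <circle silver c>.

<circle silver c>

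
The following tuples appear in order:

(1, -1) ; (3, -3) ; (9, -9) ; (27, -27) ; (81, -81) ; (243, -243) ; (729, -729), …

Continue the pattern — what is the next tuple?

First value — ×3 each step: 1, 3, 9, 27, 81, 243, 729 → 2187.
Second value: -1, -3, -9, -27, -81, -243, -729 → -2187 (always the negative of the first value).
So the next tuple is (2187, -2187).

(2187, -2187)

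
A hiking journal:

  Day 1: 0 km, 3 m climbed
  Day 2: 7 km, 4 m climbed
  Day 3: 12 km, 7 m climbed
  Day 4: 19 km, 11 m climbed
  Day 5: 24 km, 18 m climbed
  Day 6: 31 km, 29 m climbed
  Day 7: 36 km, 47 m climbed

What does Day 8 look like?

43 km, 76 m climbed

Km: alternating steps +7, +5, +7, +5, …; 0, 7, 12, 19, 24, 31, 36 → 43.
M climbed: 3, 4, 7, 11, 18, 29, 47 → 76 (each term is the sum of the two before it).
So the next row is 43 km, 76 m climbed.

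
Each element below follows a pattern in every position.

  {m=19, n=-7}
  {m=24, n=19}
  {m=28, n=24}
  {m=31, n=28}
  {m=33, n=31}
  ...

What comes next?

M — differences are 5, 4, 3, … (decreasing by 1 each time): 19, 24, 28, 31, 33 → 34.
N — always the previous value of the m: -7, 19, 24, 28, 31 → 33.
So the next element is {m=34, n=33}.

{m=34, n=33}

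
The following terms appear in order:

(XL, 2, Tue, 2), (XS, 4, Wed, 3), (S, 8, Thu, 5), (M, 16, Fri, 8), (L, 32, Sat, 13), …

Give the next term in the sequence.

(XL, 64, Sun, 21)

For the size, runs through clothing sizes XS→XL: XL, XS, S, M, L → XL.
Second entry: ×2 each step; 2, 4, 8, 16, 32 → 64.
Day goes Tue, Wed, Thu, Fri, Sat → Sun (runs through the weekdays Mon→Sun).
Fourth entry: 2, 3, 5, 8, 13 → 21 (each term is the sum of the two before it).
Putting it together: (XL, 64, Sun, 21).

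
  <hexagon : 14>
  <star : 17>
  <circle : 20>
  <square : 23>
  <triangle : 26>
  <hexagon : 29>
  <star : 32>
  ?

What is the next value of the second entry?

35

Shape — repeats hexagon → star → circle → square → triangle: hexagon, star, circle, square, triangle, hexagon, star → circle.
Second entry: +3 each step, so 14, 17, 20, 23, 26, 29, 32 → 35.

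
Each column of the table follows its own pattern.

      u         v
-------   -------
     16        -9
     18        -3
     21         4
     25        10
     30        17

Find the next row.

36  23

Column u: 16, 18, 21, 25, 30 → 36 (differences are 2, 3, 4, … (increasing by 1 each time)).
For the column v, alternating steps +6, +7, +6, +7, …: -9, -3, 4, 10, 17 → 23.
Putting it together: 36  23.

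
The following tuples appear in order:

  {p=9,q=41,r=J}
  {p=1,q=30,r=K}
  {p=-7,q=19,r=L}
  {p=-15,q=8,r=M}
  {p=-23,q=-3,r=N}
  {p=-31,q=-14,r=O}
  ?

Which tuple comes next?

P: −8 each step, so 9, 1, -7, -15, -23, -31 → -39.
Q goes 41, 30, 19, 8, -3, -14 → -25 (−11 each step).
R: letters move forward 1 place in the alphabet; J, K, L, M, N, O → P.
Putting it together: {p=-39,q=-25,r=P}.

{p=-39,q=-25,r=P}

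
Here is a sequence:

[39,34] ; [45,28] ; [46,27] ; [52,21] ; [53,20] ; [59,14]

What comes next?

[60,13]

First coordinate goes 39, 45, 46, 52, 53, 59 → 60 (alternating steps +6, +1, +6, +1, …).
Second coordinate — together with the first coordinate always sums to 73: 34, 28, 27, 21, 20, 14 → 13.
Putting it together: [60,13].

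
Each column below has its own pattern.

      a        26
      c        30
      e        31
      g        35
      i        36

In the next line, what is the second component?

40

Second component goes 26, 30, 31, 35, 36 → 40 (alternating steps +4, +1, +4, +1, …).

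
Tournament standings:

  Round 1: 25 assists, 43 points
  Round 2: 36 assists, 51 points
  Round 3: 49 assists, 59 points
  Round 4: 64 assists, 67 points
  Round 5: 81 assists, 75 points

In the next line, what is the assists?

100

Assists: perfect squares: 5², 6², 7², …; 25, 36, 49, 64, 81 → 100.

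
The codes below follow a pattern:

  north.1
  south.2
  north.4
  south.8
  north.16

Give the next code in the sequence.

south.32

Direction: north, south, north, south, north → south (alternates north ↔ south).
Second component: ×2 each step; 1, 2, 4, 8, 16 → 32.
So the next code is south.32.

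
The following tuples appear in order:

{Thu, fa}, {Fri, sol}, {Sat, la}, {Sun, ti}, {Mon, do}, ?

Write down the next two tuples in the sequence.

For the day, runs through the weekdays Mon→Sun: Thu, Fri, Sat, Sun, Mon → Tue → Wed.
For the note, runs through the solfège scale do→ti: fa, sol, la, ti, do → re → mi.
Putting the parts together: {Tue, re} and then {Wed, mi}.

{Tue, re}, {Wed, mi}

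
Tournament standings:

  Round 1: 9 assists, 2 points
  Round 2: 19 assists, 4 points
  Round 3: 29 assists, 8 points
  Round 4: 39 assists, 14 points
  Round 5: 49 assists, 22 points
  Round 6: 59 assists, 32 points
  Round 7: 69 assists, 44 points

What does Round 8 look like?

79 assists, 58 points

For the assists, +10 each step: 9, 19, 29, 39, 49, 59, 69 → 79.
Points: differences are 2, 4, 6, … (increasing by 2 each time); 2, 4, 8, 14, 22, 32, 44 → 58.
Putting it together: 79 assists, 58 points.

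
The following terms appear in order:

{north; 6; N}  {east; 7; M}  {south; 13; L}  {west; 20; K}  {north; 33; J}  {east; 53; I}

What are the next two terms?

{south; 86; H}, {west; 139; G}

Direction: north, east, south, west, north, east → south → west (repeats north → east → south → west).
Second value: each term is the sum of the two before it, so 6, 7, 13, 20, 33, 53 → 86 → 139.
Letter — letters move back 1 place in the alphabet: N, M, L, K, J, I → H → G.
Putting the parts together: {south; 86; H} and then {west; 139; G}.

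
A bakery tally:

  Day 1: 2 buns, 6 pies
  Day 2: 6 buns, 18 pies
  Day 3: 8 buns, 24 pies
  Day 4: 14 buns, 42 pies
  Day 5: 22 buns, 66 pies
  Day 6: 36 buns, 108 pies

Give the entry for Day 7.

For the buns, each term is the sum of the two before it: 2, 6, 8, 14, 22, 36 → 58.
Pies: always 3 × the buns; 6, 18, 24, 42, 66, 108 → 174.
So the next record is 58 buns, 174 pies.

58 buns, 174 pies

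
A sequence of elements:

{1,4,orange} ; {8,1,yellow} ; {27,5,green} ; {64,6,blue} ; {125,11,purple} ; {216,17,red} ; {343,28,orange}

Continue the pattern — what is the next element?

{512,45,yellow}

First component: 1, 8, 27, 64, 125, 216, 343 → 512 (perfect cubes: 1³, 2³, 3³, …).
Second component: each term is the sum of the two before it, so 4, 1, 5, 6, 11, 17, 28 → 45.
Colour goes orange, yellow, green, blue, purple, red, orange → yellow (repeats orange → yellow → green → blue → purple → red).
Putting it together: {512,45,yellow}.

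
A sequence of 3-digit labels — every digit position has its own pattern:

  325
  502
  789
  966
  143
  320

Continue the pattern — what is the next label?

First digit: +2 each step, mod 10, so 3, 5, 7, 9, 1, 3 → 5.
Second digit: 2, 0, 8, 6, 4, 2 → 0 (−2 each step, mod 10).
Third digit goes 5, 2, 9, 6, 3, 0 → 7 (−3 each step, mod 10).
So the next label is 507.

507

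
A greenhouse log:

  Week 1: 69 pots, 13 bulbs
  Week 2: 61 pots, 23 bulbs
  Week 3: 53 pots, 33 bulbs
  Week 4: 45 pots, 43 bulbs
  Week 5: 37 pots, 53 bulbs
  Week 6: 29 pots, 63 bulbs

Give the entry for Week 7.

Pots: −8 each step; 69, 61, 53, 45, 37, 29 → 21.
Bulbs: 13, 23, 33, 43, 53, 63 → 73 (+10 each step).
Putting it together: 21 pots, 73 bulbs.

21 pots, 73 bulbs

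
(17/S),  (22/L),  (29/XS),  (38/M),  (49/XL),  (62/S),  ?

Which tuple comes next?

For the first entry, differences are 5, 7, 9, … (increasing by 2 each time): 17, 22, 29, 38, 49, 62 → 77.
Size: repeats S → L → XS → M → XL; S, L, XS, M, XL, S → L.
Combining the parts gives (77/L).

(77/L)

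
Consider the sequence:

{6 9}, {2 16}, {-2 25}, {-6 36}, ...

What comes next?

First value goes 6, 2, -2, -6 → -10 (−4 each step).
Second value — perfect squares: 3², 4², 5², …: 9, 16, 25, 36 → 49.
So the next tuple is {-10 49}.

{-10 49}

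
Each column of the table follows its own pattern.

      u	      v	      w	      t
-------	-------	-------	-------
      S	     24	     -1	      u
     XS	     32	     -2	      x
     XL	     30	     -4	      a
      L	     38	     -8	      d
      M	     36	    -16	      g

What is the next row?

Column u: runs backward through clothing sizes XS→XL, so S, XS, XL, L, M → S.
Column v: alternating steps +8, −2, +8, −2, …, so 24, 32, 30, 38, 36 → 44.
Column w — ×2 each step: -1, -2, -4, -8, -16 → -32.
Column t: u, x, a, d, g → j (letters move forward 3 places in the alphabet, wrapping Z→A).
Combining the parts gives S  44  -32  j.

S  44  -32  j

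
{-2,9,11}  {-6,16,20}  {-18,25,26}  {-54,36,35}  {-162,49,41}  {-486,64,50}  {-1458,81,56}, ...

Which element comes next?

First coordinate goes -2, -6, -18, -54, -162, -486, -1458 → -4374 (×3 each step).
Second coordinate goes 9, 16, 25, 36, 49, 64, 81 → 100 (perfect squares: 3², 4², 5², …).
Third coordinate: alternating steps +9, +6, +9, +6, …, so 11, 20, 26, 35, 41, 50, 56 → 65.
Putting it together: {-4374,100,65}.

{-4374,100,65}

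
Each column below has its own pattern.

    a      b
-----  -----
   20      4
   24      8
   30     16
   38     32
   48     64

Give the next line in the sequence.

Column a: differences are 4, 6, 8, … (increasing by 2 each time), so 20, 24, 30, 38, 48 → 60.
Column b: ×2 each step; 4, 8, 16, 32, 64 → 128.
So the next line is 60  128.

60  128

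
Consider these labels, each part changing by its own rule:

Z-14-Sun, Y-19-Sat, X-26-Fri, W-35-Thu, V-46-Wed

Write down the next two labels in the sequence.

U-59-Tue, T-74-Mon

Letter: letters move back 1 place in the alphabet, so Z, Y, X, W, V → U → T.
Second component goes 14, 19, 26, 35, 46 → 59 → 74 (differences are 5, 7, 9, … (increasing by 2 each time)).
Day: runs backward through the weekdays Mon→Sun; Sun, Sat, Fri, Thu, Wed → Tue → Mon.
Putting the parts together: U-59-Tue and then T-74-Mon.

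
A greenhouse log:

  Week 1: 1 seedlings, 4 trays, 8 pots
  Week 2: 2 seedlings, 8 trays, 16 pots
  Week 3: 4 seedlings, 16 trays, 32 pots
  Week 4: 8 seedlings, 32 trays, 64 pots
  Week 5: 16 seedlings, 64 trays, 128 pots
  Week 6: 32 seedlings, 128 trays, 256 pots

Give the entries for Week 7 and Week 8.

64 seedlings, 256 trays, 512 pots; 128 seedlings, 512 trays, 1024 pots

For the seedlings, ×2 each step: 1, 2, 4, 8, 16, 32 → 64 → 128.
Trays goes 4, 8, 16, 32, 64, 128 → 256 → 512 (×2 each step).
Pots: always 2 × the trays; 8, 16, 32, 64, 128, 256 → 512 → 1024.
Putting the parts together: 64 seedlings, 256 trays, 512 pots and then 128 seedlings, 512 trays, 1024 pots.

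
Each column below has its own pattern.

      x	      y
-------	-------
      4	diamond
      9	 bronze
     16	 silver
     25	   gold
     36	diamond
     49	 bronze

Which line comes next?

Column x: 4, 9, 16, 25, 36, 49 → 64 (perfect squares: 2², 3², 4², …).
Column y: repeats diamond → bronze → silver → gold, so diamond, bronze, silver, gold, diamond, bronze → silver.
So the next line is 64  silver.

64  silver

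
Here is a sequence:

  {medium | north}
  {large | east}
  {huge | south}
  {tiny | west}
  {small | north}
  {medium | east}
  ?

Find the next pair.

Size: repeats medium → large → huge → tiny → small, so medium, large, huge, tiny, small, medium → large.
Direction: repeats north → east → south → west, so north, east, south, west, north, east → south.
Combining the parts gives {large | south}.

{large | south}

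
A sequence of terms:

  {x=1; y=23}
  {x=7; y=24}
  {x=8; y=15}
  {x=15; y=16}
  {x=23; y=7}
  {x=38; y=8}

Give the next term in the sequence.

X goes 1, 7, 8, 15, 23, 38 → 61 (each term is the sum of the two before it).
Y — alternating steps +1, −9, +1, −9, …: 23, 24, 15, 16, 7, 8 → -1.
So the next term is {x=61; y=-1}.

{x=61; y=-1}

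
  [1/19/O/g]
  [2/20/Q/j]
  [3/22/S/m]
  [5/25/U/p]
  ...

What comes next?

[8/29/W/s]

First value: 1, 2, 3, 5 → 8 (each term is the sum of the two before it).
Second value: differences are 1, 2, 3, … (increasing by 1 each time); 19, 20, 22, 25 → 29.
First letter — letters move forward 2 places in the alphabet: O, Q, S, U → W.
Second letter goes g, j, m, p → s (letters move forward 3 places in the alphabet).
Combining the parts gives [8/29/W/s].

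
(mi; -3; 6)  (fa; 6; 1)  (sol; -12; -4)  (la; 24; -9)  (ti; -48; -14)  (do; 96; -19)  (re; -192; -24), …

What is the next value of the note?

Note: mi, fa, sol, la, ti, do, re → mi (runs through the solfège scale do→ti).

mi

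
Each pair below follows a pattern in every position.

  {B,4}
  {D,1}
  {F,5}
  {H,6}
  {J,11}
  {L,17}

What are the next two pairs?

{N,28}, {P,45}

Letter goes B, D, F, H, J, L → N → P (letters move forward 2 places in the alphabet).
Second entry: 4, 1, 5, 6, 11, 17 → 28 → 45 (each term is the sum of the two before it).
So the next two pairs are {N,28} and {P,45}.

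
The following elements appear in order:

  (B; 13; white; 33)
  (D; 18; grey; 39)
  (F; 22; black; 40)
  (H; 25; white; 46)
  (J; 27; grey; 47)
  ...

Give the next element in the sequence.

Letter: letters move forward 2 places in the alphabet, so B, D, F, H, J → L.
Second coordinate goes 13, 18, 22, 25, 27 → 28 (differences are 5, 4, 3, … (decreasing by 1 each time)).
Shade goes white, grey, black, white, grey → black (repeats white → grey → black).
Fourth coordinate: 33, 39, 40, 46, 47 → 53 (alternating steps +6, +1, +6, +1, …).
So the next element is (L; 28; black; 53).

(L; 28; black; 53)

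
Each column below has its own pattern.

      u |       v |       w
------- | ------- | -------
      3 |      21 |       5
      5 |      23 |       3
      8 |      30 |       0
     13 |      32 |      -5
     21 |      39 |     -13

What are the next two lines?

Column u: each term is the sum of the two before it; 3, 5, 8, 13, 21 → 34 → 55.
Column v: alternating steps +2, +7, +2, +7, …; 21, 23, 30, 32, 39 → 41 → 48.
For the column w, together with the column u always sums to 8: 5, 3, 0, -5, -13 → -26 → -47.
So the next two lines are 34  41  -26 and 55  48  -47.

34  41  -26; 55  48  -47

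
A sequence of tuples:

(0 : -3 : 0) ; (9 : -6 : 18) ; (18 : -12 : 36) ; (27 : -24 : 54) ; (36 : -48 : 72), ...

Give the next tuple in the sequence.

(45 : -96 : 90)

First entry: +9 each step; 0, 9, 18, 27, 36 → 45.
Second entry goes -3, -6, -12, -24, -48 → -96 (×2 each step).
Third entry goes 0, 18, 36, 54, 72 → 90 (always 2 × the first entry).
Combining the parts gives (45 : -96 : 90).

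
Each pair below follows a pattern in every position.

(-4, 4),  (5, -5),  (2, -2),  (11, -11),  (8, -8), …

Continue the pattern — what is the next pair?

(17, -17)

For the first entry, alternating steps +9, −3, +9, −3, …: -4, 5, 2, 11, 8 → 17.
Second entry — always the negative of the first entry: 4, -5, -2, -11, -8 → -17.
So the next pair is (17, -17).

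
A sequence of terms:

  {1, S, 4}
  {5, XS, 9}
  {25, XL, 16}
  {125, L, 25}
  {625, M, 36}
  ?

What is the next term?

{3125, S, 49}

First part — ×5 each step: 1, 5, 25, 125, 625 → 3125.
Size: runs backward through clothing sizes XS→XL, so S, XS, XL, L, M → S.
For the third part, perfect squares: 2², 3², 4², …: 4, 9, 16, 25, 36 → 49.
Putting it together: {3125, S, 49}.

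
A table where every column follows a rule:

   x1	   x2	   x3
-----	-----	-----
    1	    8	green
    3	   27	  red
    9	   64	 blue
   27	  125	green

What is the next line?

81  216  red

Column x1: 1, 3, 9, 27 → 81 (×3 each step).
Column x2 goes 8, 27, 64, 125 → 216 (perfect cubes: 2³, 3³, 4³, …).
Column x3 goes green, red, blue, green → red (repeats green → red → blue).
Combining the parts gives 81  216  red.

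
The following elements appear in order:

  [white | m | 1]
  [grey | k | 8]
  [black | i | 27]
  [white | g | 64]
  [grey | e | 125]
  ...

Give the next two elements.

Shade: repeats white → grey → black; white, grey, black, white, grey → black → white.
For the letter, letters move back 2 places in the alphabet: m, k, i, g, e → c → a.
Third slot — perfect cubes: 1³, 2³, 3³, …: 1, 8, 27, 64, 125 → 216 → 343.
So the next two elements are [black | c | 216] and [white | a | 343].

[black | c | 216], [white | a | 343]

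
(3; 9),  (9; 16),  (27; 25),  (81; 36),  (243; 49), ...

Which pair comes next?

(729; 64)

First coordinate goes 3, 9, 27, 81, 243 → 729 (×3 each step).
Second coordinate — perfect squares: 3², 4², 5², …: 9, 16, 25, 36, 49 → 64.
Combining the parts gives (729; 64).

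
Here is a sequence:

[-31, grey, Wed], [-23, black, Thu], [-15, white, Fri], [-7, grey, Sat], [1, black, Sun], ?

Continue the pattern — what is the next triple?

First value goes -31, -23, -15, -7, 1 → 9 (+8 each step).
Shade goes grey, black, white, grey, black → white (repeats grey → black → white).
Day: runs through the weekdays Mon→Sun, so Wed, Thu, Fri, Sat, Sun → Mon.
Putting it together: [9, white, Mon].

[9, white, Mon]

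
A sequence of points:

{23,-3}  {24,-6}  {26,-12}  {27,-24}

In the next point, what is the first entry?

First entry goes 23, 24, 26, 27 → 29 (alternating steps +1, +2, +1, +2, …).
Second entry: -3, -6, -12, -24 → -48 (×2 each step).

29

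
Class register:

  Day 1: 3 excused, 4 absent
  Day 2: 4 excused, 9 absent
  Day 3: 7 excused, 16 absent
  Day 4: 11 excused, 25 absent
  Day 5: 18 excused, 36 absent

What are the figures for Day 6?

29 excused, 49 absent

Excused: each term is the sum of the two before it, so 3, 4, 7, 11, 18 → 29.
Absent: perfect squares: 2², 3², 4², …, so 4, 9, 16, 25, 36 → 49.
So the next record is 29 excused, 49 absent.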